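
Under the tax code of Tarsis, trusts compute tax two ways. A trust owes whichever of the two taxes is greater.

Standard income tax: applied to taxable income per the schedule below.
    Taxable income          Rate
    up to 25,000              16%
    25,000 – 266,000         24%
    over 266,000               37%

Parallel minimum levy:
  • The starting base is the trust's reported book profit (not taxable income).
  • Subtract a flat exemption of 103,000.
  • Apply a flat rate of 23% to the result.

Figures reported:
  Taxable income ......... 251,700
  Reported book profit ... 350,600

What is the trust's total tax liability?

Standard income tax:
  25,000 × 16% = 4,000
  226,700 × 24% = 54,408
  → 58,408

Parallel minimum levy:
  Base (reported book profit): 350,600
  Less exemption 103,000 → base 247,600
  247,600 × 23% = 56,948

58,408 > 56,948, so the standard income tax governs.

58,408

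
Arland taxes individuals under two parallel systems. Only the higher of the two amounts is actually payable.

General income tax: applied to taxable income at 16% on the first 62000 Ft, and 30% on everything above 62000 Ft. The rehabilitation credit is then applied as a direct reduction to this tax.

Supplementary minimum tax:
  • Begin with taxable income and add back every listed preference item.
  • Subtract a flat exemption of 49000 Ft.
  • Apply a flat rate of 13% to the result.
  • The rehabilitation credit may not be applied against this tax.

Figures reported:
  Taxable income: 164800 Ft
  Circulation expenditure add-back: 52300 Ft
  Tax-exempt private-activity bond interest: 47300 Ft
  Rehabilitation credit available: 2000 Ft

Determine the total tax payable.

General income tax:
  62000 Ft × 16% = 9920 Ft
  102800 Ft × 30% = 30840 Ft
  → 40760 Ft
  Less rehabilitation credit 2000 Ft → 38760 Ft

Supplementary minimum tax:
  Adjusted income: 164800 Ft + 52300 Ft + 47300 Ft = 264400 Ft
  Less exemption 49000 Ft → base 215400 Ft
  215400 Ft × 13% = 28002 Ft

38760 Ft > 28002 Ft, so the general income tax governs.

38760 Ft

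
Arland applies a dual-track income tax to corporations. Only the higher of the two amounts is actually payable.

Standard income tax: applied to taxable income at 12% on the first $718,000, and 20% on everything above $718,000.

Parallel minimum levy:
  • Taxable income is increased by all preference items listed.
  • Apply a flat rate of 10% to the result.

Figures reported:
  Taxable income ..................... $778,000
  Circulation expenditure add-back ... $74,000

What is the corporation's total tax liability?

$98,160

Parallel minimum levy:
  Adjusted income: $778,000 + $74,000 = $852,000
  $852,000 × 10% = $85,200

Standard income tax:
  $718,000 × 12% = $86,160
  $60,000 × 20% = $12,000
  → $98,160

$98,160 > $85,200, so the standard income tax governs.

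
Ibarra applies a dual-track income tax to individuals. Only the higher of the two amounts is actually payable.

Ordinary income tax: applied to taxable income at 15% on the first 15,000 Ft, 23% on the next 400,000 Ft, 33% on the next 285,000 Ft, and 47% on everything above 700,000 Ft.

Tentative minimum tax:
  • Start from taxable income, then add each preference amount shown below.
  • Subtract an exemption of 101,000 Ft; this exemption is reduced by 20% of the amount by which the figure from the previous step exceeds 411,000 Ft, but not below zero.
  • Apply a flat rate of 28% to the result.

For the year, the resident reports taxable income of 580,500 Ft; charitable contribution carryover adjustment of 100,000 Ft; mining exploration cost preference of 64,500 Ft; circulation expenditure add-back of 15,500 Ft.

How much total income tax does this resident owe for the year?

204,232 Ft

Ordinary income tax:
  15,000 Ft × 15% = 2,250 Ft
  400,000 Ft × 23% = 92,000 Ft
  165,500 Ft × 33% = 54,615 Ft
  → 148,865 Ft

Tentative minimum tax:
  Adjusted income: 580,500 Ft + 100,000 Ft + 64,500 Ft + 15,500 Ft = 760,500 Ft
  Exemption: 101,000 Ft − 20% × (760,500 Ft − 411,000 Ft) = 101,000 Ft − 69,900 Ft = 31,100 Ft
  Base: 760,500 Ft − 31,100 Ft = 729,400 Ft
  729,400 Ft × 28% = 204,232 Ft

204,232 Ft > 148,865 Ft, so the tentative minimum tax is the binding amount.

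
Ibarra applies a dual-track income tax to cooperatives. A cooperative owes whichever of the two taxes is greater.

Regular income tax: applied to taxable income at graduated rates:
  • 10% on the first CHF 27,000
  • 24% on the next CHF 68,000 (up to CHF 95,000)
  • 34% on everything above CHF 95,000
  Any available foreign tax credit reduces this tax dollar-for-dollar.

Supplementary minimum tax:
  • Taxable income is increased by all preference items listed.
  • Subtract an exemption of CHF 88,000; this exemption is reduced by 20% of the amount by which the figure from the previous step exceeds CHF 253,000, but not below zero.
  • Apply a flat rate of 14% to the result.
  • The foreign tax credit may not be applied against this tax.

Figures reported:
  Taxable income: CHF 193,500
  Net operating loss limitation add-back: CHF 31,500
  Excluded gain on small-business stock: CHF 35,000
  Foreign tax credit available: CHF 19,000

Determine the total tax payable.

Supplementary minimum tax:
  Adjusted income: CHF 193,500 + CHF 31,500 + CHF 35,000 = CHF 260,000
  Exemption: CHF 88,000 − 20% × (CHF 260,000 − CHF 253,000) = CHF 88,000 − CHF 1,400 = CHF 86,600
  Base: CHF 260,000 − CHF 86,600 = CHF 173,400
  CHF 173,400 × 14% = CHF 24,276

Regular income tax:
  CHF 27,000 × 10% = CHF 2,700
  CHF 68,000 × 24% = CHF 16,320
  CHF 98,500 × 34% = CHF 33,490
  → CHF 52,510
  Less foreign tax credit CHF 19,000 → CHF 33,510

CHF 33,510 > CHF 24,276, so the regular income tax governs.

CHF 33,510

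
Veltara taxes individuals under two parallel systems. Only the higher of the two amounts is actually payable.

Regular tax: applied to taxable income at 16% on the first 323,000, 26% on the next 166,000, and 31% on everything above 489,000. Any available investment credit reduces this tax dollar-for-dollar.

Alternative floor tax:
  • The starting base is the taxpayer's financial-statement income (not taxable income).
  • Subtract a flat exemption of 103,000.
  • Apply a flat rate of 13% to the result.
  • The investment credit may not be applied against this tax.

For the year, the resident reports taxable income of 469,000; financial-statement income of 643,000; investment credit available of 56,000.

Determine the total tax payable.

70,200

Regular tax:
  323,000 × 16% = 51,680
  146,000 × 26% = 37,960
  → 89,640
  Less investment credit 56,000 → 33,640

Alternative floor tax:
  Base (financial-statement income): 643,000
  Less exemption 103,000 → base 540,000
  540,000 × 13% = 70,200

70,200 > 33,640, so the alternative floor tax is the binding amount.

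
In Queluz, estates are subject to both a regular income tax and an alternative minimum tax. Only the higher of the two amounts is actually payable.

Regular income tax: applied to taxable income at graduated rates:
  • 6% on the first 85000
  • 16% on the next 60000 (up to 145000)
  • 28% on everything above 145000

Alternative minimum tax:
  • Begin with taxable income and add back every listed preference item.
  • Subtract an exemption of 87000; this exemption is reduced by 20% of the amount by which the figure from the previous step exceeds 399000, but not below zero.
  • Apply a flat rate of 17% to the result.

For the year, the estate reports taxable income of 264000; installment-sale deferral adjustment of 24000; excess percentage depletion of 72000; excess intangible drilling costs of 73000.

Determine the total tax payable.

Alternative minimum tax:
  Adjusted income: 264000 + 24000 + 72000 + 73000 = 433000
  Exemption: 87000 − 20% × (433000 − 399000) = 87000 − 6800 = 80200
  Base: 433000 − 80200 = 352800
  352800 × 17% = 59976

Regular income tax:
  85000 × 6% = 5100
  60000 × 16% = 9600
  119000 × 28% = 33320
  → 48020

59976 > 48020, so the alternative minimum tax is the binding amount.

59976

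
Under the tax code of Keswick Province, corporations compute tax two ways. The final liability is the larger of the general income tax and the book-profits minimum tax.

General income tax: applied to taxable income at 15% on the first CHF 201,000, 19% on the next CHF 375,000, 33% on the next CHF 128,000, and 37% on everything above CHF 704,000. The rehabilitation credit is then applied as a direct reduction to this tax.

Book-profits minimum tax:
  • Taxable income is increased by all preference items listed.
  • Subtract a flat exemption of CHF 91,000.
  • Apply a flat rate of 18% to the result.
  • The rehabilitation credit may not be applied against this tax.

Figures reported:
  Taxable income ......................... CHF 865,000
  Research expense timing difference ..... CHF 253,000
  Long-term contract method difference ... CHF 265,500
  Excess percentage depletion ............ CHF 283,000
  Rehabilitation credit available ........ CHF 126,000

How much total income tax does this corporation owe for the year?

CHF 283,590

Book-profits minimum tax:
  Adjusted income: CHF 865,000 + CHF 253,000 + CHF 265,500 + CHF 283,000 = CHF 1,666,500
  Less exemption CHF 91,000 → base CHF 1,575,500
  CHF 1,575,500 × 18% = CHF 283,590

General income tax:
  CHF 201,000 × 15% = CHF 30,150
  CHF 375,000 × 19% = CHF 71,250
  CHF 128,000 × 33% = CHF 42,240
  CHF 161,000 × 37% = CHF 59,570
  → CHF 203,210
  Less rehabilitation credit CHF 126,000 → CHF 77,210

CHF 283,590 > CHF 77,210, so the book-profits minimum tax is the binding amount.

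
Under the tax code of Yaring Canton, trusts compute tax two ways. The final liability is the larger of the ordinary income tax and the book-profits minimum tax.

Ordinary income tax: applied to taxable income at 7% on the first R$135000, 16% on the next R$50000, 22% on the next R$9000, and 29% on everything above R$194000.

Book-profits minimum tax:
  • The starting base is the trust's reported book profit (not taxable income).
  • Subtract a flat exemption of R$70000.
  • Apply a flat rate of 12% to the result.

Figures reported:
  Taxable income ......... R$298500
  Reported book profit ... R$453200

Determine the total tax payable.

R$49735

Ordinary income tax:
  R$135000 × 7% = R$9450
  R$50000 × 16% = R$8000
  R$9000 × 22% = R$1980
  R$104500 × 29% = R$30305
  → R$49735

Book-profits minimum tax:
  Base (reported book profit): R$453200
  Less exemption R$70000 → base R$383200
  R$383200 × 12% = R$45984

R$49735 > R$45984, so the ordinary income tax governs.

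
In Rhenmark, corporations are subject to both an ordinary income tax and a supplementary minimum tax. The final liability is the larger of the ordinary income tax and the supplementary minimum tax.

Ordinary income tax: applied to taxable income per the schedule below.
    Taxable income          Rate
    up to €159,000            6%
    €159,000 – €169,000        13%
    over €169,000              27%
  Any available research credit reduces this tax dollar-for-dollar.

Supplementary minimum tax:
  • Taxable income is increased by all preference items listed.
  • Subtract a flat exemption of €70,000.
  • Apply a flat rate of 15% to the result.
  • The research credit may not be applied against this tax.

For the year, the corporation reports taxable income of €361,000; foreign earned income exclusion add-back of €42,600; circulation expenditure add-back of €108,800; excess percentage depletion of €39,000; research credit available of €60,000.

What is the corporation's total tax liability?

€72,210

Supplementary minimum tax:
  Adjusted income: €361,000 + €42,600 + €108,800 + €39,000 = €551,400
  Less exemption €70,000 → base €481,400
  €481,400 × 15% = €72,210

Ordinary income tax:
  €159,000 × 6% = €9,540
  €10,000 × 13% = €1,300
  €192,000 × 27% = €51,840
  → €62,680
  Less research credit €60,000 → €2,680

€72,210 > €2,680, so the supplementary minimum tax is the binding amount.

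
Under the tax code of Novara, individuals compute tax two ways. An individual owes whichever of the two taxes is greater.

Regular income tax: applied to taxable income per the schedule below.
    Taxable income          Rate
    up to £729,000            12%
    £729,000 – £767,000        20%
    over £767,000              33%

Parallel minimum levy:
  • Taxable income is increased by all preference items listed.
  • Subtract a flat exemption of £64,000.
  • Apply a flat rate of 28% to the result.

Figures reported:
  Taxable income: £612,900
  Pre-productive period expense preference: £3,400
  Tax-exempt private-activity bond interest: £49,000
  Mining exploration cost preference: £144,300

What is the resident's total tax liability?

Regular income tax:
  £612,900 × 12% = £73,548

Parallel minimum levy:
  Adjusted income: £612,900 + £3,400 + £49,000 + £144,300 = £809,600
  Less exemption £64,000 → base £745,600
  £745,600 × 28% = £208,768

£208,768 > £73,548, so the parallel minimum levy is the binding amount.

£208,768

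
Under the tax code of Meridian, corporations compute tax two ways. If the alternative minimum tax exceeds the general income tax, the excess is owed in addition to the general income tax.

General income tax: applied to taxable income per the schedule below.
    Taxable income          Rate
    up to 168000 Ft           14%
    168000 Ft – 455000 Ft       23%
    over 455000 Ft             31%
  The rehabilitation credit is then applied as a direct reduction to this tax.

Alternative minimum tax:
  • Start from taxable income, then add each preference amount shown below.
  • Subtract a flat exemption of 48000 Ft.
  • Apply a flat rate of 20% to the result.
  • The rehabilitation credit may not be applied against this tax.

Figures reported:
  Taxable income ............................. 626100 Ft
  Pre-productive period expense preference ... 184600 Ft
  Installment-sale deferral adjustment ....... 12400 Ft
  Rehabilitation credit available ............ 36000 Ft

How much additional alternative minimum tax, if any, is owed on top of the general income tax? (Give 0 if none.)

48449 Ft

General income tax:
  168000 Ft × 14% = 23520 Ft
  287000 Ft × 23% = 66010 Ft
  171100 Ft × 31% = 53041 Ft
  → 142571 Ft
  Less rehabilitation credit 36000 Ft → 106571 Ft

Alternative minimum tax:
  Adjusted income: 626100 Ft + 184600 Ft + 12400 Ft = 823100 Ft
  Less exemption 48000 Ft → base 775100 Ft
  775100 Ft × 20% = 155020 Ft

Excess of alternative minimum tax over general income tax: 155020 Ft − 106571 Ft = 48449 Ft.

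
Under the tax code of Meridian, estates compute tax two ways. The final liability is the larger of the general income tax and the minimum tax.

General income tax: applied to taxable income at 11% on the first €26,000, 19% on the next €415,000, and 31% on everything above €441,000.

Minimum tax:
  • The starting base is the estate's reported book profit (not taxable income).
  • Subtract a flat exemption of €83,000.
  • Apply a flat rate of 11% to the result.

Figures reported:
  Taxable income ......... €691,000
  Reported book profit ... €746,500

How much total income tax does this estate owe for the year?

Minimum tax:
  Base (reported book profit): €746,500
  Less exemption €83,000 → base €663,500
  €663,500 × 11% = €72,985

General income tax:
  €26,000 × 11% = €2,860
  €415,000 × 19% = €78,850
  €250,000 × 31% = €77,500
  → €159,210

€159,210 > €72,985, so the general income tax governs.

€159,210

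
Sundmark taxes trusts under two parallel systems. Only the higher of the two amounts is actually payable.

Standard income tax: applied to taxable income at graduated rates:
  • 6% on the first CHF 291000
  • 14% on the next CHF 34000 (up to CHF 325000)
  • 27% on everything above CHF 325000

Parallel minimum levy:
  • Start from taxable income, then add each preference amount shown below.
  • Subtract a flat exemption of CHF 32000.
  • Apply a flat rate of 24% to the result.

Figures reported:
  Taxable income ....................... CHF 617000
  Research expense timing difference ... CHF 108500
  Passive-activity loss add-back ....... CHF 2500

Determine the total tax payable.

Standard income tax:
  CHF 291000 × 6% = CHF 17460
  CHF 34000 × 14% = CHF 4760
  CHF 292000 × 27% = CHF 78840
  → CHF 101060

Parallel minimum levy:
  Adjusted income: CHF 617000 + CHF 108500 + CHF 2500 = CHF 728000
  Less exemption CHF 32000 → base CHF 696000
  CHF 696000 × 24% = CHF 167040

CHF 167040 > CHF 101060, so the parallel minimum levy is the binding amount.

CHF 167040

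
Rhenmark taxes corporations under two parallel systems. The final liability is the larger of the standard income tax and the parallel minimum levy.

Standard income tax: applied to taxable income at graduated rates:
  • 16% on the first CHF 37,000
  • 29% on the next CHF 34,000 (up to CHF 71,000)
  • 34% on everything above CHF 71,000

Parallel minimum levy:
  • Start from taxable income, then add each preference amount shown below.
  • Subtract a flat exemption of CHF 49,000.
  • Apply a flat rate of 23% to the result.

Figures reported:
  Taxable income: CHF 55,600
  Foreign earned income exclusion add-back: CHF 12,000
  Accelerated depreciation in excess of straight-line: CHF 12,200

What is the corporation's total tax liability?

CHF 11,314

Standard income tax:
  CHF 37,000 × 16% = CHF 5,920
  CHF 18,600 × 29% = CHF 5,394
  → CHF 11,314

Parallel minimum levy:
  Adjusted income: CHF 55,600 + CHF 12,000 + CHF 12,200 = CHF 79,800
  Less exemption CHF 49,000 → base CHF 30,800
  CHF 30,800 × 23% = CHF 7,084

CHF 11,314 > CHF 7,084, so the standard income tax governs.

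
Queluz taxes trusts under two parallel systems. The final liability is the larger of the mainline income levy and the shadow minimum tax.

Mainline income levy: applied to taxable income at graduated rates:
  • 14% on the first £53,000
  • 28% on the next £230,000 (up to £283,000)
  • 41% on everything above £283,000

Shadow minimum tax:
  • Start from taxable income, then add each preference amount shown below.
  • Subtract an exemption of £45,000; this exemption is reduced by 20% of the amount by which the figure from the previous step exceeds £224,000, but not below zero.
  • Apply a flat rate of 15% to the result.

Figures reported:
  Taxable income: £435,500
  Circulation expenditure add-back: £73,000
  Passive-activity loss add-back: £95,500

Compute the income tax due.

£134,345

Mainline income levy:
  £53,000 × 14% = £7,420
  £230,000 × 28% = £64,400
  £152,500 × 41% = £62,525
  → £134,345

Shadow minimum tax:
  Adjusted income: £435,500 + £73,000 + £95,500 = £604,000
  Exemption: 20% × (£604,000 − £224,000) = £76,000 ≥ £45,000, so the exemption is fully phased out
  Base: £604,000 − £0 = £604,000
  £604,000 × 15% = £90,600

£134,345 > £90,600, so the mainline income levy governs.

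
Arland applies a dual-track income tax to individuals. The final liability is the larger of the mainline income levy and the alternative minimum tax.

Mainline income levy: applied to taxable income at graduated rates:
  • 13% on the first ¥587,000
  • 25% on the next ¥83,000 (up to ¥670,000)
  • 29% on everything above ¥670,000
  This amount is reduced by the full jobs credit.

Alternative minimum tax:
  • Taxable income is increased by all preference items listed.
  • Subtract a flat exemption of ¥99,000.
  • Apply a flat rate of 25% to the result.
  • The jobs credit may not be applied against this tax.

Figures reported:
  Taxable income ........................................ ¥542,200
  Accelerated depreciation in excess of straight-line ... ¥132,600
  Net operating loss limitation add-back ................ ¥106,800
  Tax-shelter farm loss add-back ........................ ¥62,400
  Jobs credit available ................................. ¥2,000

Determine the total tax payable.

Alternative minimum tax:
  Adjusted income: ¥542,200 + ¥132,600 + ¥106,800 + ¥62,400 = ¥844,000
  Less exemption ¥99,000 → base ¥745,000
  ¥745,000 × 25% = ¥186,250

Mainline income levy:
  ¥542,200 × 13% = ¥70,486
  Less jobs credit ¥2,000 → ¥68,486

¥186,250 > ¥68,486, so the alternative minimum tax is the binding amount.

¥186,250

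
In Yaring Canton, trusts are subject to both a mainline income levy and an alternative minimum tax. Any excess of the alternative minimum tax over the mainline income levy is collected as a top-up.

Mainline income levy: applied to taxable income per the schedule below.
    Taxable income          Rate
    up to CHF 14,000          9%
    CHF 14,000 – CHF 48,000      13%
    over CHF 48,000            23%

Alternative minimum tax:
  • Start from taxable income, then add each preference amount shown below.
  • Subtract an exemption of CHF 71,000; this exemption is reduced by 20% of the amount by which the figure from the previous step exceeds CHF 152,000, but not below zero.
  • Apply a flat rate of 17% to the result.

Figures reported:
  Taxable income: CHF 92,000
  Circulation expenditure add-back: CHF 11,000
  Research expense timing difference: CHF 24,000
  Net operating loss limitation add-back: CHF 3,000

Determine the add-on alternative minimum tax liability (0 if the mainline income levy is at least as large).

Alternative minimum tax:
  Adjusted income: CHF 92,000 + CHF 11,000 + CHF 24,000 + CHF 3,000 = CHF 130,000
  Exemption: CHF 130,000 ≤ CHF 152,000, so full CHF 71,000 applies
  Base: CHF 130,000 − CHF 71,000 = CHF 59,000
  CHF 59,000 × 17% = CHF 10,030

Mainline income levy:
  CHF 14,000 × 9% = CHF 1,260
  CHF 34,000 × 13% = CHF 4,420
  CHF 44,000 × 23% = CHF 10,120
  → CHF 15,800

CHF 10,030 ≤ CHF 15,800, so no add-on is due.

CHF 0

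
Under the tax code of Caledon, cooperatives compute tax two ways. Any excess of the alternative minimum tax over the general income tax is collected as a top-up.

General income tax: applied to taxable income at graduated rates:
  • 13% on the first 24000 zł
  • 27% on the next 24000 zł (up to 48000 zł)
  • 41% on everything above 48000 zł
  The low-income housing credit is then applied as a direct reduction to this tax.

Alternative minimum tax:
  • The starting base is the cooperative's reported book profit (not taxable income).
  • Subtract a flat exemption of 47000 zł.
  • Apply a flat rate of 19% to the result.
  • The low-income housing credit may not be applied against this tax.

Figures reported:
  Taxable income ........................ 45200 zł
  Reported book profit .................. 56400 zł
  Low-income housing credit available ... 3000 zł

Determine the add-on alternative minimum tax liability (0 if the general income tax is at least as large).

0 zł

General income tax:
  24000 zł × 13% = 3120 zł
  21200 zł × 27% = 5724 zł
  → 8844 zł
  Less low-income housing credit 3000 zł → 5844 zł

Alternative minimum tax:
  Base (reported book profit): 56400 zł
  Less exemption 47000 zł → base 9400 zł
  9400 zł × 19% = 1786 zł

1786 zł ≤ 5844 zł, so no add-on is due.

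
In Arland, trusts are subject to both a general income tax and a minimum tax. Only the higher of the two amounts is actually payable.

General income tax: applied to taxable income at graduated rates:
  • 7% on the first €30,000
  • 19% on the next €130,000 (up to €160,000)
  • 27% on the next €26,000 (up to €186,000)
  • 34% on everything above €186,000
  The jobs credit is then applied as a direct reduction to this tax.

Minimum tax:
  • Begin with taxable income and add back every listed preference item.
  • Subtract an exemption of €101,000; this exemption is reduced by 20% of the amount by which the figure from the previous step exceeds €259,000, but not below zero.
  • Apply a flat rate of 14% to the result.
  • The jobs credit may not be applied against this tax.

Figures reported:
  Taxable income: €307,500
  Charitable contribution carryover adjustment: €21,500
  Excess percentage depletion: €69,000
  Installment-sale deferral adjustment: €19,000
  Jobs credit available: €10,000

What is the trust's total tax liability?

€65,130

General income tax:
  €30,000 × 7% = €2,100
  €130,000 × 19% = €24,700
  €26,000 × 27% = €7,020
  €121,500 × 34% = €41,310
  → €75,130
  Less jobs credit €10,000 → €65,130

Minimum tax:
  Adjusted income: €307,500 + €21,500 + €69,000 + €19,000 = €417,000
  Exemption: €101,000 − 20% × (€417,000 − €259,000) = €101,000 − €31,600 = €69,400
  Base: €417,000 − €69,400 = €347,600
  €347,600 × 14% = €48,664

€65,130 > €48,664, so the general income tax governs.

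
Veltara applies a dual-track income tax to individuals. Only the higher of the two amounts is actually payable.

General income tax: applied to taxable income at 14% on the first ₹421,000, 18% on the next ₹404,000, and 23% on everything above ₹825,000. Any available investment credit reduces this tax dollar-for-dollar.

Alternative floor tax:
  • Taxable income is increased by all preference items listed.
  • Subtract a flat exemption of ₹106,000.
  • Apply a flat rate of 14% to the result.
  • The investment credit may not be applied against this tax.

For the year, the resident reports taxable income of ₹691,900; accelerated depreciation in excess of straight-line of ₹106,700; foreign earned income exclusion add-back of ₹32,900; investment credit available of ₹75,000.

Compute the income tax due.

₹101,570

Alternative floor tax:
  Adjusted income: ₹691,900 + ₹106,700 + ₹32,900 = ₹831,500
  Less exemption ₹106,000 → base ₹725,500
  ₹725,500 × 14% = ₹101,570

General income tax:
  ₹421,000 × 14% = ₹58,940
  ₹270,900 × 18% = ₹48,762
  → ₹107,702
  Less investment credit ₹75,000 → ₹32,702

₹101,570 > ₹32,702, so the alternative floor tax is the binding amount.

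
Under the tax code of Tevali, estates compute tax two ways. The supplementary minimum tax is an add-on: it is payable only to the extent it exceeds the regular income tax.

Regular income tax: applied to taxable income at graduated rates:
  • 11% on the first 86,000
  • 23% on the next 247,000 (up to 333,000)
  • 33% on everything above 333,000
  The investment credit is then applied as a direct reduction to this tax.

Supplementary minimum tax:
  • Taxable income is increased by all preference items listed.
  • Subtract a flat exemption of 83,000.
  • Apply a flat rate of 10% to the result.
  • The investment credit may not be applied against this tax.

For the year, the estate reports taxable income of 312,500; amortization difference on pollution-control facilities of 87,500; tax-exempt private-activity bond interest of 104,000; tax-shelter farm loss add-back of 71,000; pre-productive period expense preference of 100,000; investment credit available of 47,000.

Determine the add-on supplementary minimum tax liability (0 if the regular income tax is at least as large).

Supplementary minimum tax:
  Adjusted income: 312,500 + 87,500 + 104,000 + 71,000 + 100,000 = 675,000
  Less exemption 83,000 → base 592,000
  592,000 × 10% = 59,200

Regular income tax:
  86,000 × 11% = 9,460
  226,500 × 23% = 52,095
  → 61,555
  Less investment credit 47,000 → 14,555

Excess of supplementary minimum tax over regular income tax: 59,200 − 14,555 = 44,645.

44,645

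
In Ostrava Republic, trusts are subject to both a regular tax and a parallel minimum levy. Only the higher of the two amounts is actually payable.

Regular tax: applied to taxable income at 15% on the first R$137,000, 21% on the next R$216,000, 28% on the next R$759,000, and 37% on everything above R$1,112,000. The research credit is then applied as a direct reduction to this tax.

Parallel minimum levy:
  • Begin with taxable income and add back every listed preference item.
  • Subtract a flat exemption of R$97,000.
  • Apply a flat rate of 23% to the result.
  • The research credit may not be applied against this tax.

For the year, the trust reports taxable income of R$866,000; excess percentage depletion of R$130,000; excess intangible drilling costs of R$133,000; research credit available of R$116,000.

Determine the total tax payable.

R$237,360

Parallel minimum levy:
  Adjusted income: R$866,000 + R$130,000 + R$133,000 = R$1,129,000
  Less exemption R$97,000 → base R$1,032,000
  R$1,032,000 × 23% = R$237,360

Regular tax:
  R$137,000 × 15% = R$20,550
  R$216,000 × 21% = R$45,360
  R$513,000 × 28% = R$143,640
  → R$209,550
  Less research credit R$116,000 → R$93,550

R$237,360 > R$93,550, so the parallel minimum levy is the binding amount.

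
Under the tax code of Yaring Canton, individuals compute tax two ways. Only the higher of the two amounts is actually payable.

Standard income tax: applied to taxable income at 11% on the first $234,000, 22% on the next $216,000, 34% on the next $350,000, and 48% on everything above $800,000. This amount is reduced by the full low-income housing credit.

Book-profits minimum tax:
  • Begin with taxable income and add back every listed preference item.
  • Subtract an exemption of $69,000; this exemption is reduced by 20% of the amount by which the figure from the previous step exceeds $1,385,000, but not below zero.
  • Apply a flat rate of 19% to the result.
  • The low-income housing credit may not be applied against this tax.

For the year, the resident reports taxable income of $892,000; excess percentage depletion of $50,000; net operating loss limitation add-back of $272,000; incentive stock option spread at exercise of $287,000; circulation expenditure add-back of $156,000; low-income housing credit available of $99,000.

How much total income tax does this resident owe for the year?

$312,056

Book-profits minimum tax:
  Adjusted income: $892,000 + $50,000 + $272,000 + $287,000 + $156,000 = $1,657,000
  Exemption: $69,000 − 20% × ($1,657,000 − $1,385,000) = $69,000 − $54,400 = $14,600
  Base: $1,657,000 − $14,600 = $1,642,400
  $1,642,400 × 19% = $312,056

Standard income tax:
  $234,000 × 11% = $25,740
  $216,000 × 22% = $47,520
  $350,000 × 34% = $119,000
  $92,000 × 48% = $44,160
  → $236,420
  Less low-income housing credit $99,000 → $137,420

$312,056 > $137,420, so the book-profits minimum tax is the binding amount.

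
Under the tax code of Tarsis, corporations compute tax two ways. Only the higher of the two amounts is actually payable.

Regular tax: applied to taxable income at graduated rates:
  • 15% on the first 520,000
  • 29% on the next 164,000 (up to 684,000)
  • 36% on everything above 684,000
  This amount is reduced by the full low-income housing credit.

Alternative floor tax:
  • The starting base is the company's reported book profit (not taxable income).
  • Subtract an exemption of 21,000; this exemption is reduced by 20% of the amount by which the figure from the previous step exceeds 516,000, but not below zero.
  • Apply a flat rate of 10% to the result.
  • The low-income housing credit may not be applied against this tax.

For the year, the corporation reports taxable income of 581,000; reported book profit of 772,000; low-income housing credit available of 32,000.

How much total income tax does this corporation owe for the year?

77,200

Alternative floor tax:
  Base (reported book profit): 772,000
  Exemption: 20% × (772,000 − 516,000) = 51,200 ≥ 21,000, so the exemption is fully phased out
  Base: 772,000 − 0 = 772,000
  772,000 × 10% = 77,200

Regular tax:
  520,000 × 15% = 78,000
  61,000 × 29% = 17,690
  → 95,690
  Less low-income housing credit 32,000 → 63,690

77,200 > 63,690, so the alternative floor tax is the binding amount.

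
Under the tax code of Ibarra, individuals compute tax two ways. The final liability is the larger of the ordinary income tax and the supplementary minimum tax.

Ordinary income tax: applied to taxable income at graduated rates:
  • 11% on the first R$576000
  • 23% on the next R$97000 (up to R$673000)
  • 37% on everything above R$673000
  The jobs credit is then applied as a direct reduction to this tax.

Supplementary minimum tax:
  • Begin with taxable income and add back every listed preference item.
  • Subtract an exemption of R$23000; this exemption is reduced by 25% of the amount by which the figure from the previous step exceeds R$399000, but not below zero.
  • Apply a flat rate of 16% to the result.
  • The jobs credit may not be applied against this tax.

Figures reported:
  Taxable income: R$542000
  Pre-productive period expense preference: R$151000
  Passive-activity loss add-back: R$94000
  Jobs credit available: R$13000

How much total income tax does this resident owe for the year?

R$125920

Supplementary minimum tax:
  Adjusted income: R$542000 + R$151000 + R$94000 = R$787000
  Exemption: 25% × (R$787000 − R$399000) = R$97000 ≥ R$23000, so the exemption is fully phased out
  Base: R$787000 − R$0 = R$787000
  R$787000 × 16% = R$125920

Ordinary income tax:
  R$542000 × 11% = R$59620
  Less jobs credit R$13000 → R$46620

R$125920 > R$46620, so the supplementary minimum tax is the binding amount.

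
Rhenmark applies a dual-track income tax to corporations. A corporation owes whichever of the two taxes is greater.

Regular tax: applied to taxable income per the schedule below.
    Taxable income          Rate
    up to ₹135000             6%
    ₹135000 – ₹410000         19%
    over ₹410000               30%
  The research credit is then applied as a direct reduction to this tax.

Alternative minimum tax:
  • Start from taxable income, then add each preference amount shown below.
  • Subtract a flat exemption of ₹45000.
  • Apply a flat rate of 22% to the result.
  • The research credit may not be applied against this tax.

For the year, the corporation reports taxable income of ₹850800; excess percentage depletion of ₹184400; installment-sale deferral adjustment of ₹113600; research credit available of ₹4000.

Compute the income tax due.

Alternative minimum tax:
  Adjusted income: ₹850800 + ₹184400 + ₹113600 = ₹1148800
  Less exemption ₹45000 → base ₹1103800
  ₹1103800 × 22% = ₹242836

Regular tax:
  ₹135000 × 6% = ₹8100
  ₹275000 × 19% = ₹52250
  ₹440800 × 30% = ₹132240
  → ₹192590
  Less research credit ₹4000 → ₹188590

₹242836 > ₹188590, so the alternative minimum tax is the binding amount.

₹242836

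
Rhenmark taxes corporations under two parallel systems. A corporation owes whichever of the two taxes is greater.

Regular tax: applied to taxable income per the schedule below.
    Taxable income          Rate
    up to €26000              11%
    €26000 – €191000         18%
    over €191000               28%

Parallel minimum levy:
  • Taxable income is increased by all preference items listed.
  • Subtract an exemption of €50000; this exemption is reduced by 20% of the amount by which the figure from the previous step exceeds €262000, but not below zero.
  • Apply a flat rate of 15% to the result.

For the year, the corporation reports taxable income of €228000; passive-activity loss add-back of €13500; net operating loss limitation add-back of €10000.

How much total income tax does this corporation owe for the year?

€42920

Regular tax:
  €26000 × 11% = €2860
  €165000 × 18% = €29700
  €37000 × 28% = €10360
  → €42920

Parallel minimum levy:
  Adjusted income: €228000 + €13500 + €10000 = €251500
  Exemption: €251500 ≤ €262000, so full €50000 applies
  Base: €251500 − €50000 = €201500
  €201500 × 15% = €30225

€42920 > €30225, so the regular tax governs.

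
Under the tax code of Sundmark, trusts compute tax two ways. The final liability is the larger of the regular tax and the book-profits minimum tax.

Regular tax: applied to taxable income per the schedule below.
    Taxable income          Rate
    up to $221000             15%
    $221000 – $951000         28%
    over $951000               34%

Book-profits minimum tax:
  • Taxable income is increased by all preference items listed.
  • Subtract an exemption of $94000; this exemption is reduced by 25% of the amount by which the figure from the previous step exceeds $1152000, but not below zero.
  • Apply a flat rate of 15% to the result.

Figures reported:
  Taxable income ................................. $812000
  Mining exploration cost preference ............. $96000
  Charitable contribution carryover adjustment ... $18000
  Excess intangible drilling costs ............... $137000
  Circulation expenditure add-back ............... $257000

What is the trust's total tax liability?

Regular tax:
  $221000 × 15% = $33150
  $591000 × 28% = $165480
  → $198630

Book-profits minimum tax:
  Adjusted income: $812000 + $96000 + $18000 + $137000 + $257000 = $1320000
  Exemption: $94000 − 25% × ($1320000 − $1152000) = $94000 − $42000 = $52000
  Base: $1320000 − $52000 = $1268000
  $1268000 × 15% = $190200

$198630 > $190200, so the regular tax governs.

$198630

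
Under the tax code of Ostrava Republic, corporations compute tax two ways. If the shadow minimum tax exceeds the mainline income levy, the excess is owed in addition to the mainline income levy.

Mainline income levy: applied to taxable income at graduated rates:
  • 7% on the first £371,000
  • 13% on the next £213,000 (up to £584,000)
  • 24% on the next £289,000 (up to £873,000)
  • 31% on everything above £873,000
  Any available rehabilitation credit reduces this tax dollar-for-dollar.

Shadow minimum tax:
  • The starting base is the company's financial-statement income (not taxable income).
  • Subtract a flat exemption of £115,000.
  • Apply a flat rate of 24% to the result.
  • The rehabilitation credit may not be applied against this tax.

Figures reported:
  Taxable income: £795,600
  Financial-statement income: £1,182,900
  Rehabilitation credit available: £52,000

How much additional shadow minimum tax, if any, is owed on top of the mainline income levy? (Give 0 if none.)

£203,852

Shadow minimum tax:
  Base (financial-statement income): £1,182,900
  Less exemption £115,000 → base £1,067,900
  £1,067,900 × 24% = £256,296

Mainline income levy:
  £371,000 × 7% = £25,970
  £213,000 × 13% = £27,690
  £211,600 × 24% = £50,784
  → £104,444
  Less rehabilitation credit £52,000 → £52,444

Excess of shadow minimum tax over mainline income levy: £256,296 − £52,444 = £203,852.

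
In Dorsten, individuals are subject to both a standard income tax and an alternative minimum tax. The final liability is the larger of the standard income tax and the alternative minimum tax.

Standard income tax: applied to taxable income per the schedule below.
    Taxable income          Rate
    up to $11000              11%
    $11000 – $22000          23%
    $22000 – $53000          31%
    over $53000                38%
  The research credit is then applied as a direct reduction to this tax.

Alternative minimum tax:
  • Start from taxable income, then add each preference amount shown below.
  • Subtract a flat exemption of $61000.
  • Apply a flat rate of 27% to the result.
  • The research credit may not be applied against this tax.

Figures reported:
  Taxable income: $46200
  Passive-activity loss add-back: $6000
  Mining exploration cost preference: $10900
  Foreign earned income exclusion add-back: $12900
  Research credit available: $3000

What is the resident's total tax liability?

Standard income tax:
  $11000 × 11% = $1210
  $11000 × 23% = $2530
  $24200 × 31% = $7502
  → $11242
  Less research credit $3000 → $8242

Alternative minimum tax:
  Adjusted income: $46200 + $6000 + $10900 + $12900 = $76000
  Less exemption $61000 → base $15000
  $15000 × 27% = $4050

$8242 > $4050, so the standard income tax governs.

$8242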